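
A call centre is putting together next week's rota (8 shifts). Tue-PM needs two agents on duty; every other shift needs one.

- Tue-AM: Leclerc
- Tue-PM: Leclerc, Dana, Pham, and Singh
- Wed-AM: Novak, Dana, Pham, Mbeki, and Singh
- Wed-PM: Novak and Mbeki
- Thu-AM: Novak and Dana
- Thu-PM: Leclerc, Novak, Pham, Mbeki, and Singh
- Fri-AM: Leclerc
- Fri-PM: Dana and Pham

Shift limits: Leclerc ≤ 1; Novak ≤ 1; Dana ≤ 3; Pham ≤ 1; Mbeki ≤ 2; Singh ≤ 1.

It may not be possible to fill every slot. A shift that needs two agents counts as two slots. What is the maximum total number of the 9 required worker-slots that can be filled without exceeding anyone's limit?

8

Total capacity across all agents is 1+1+3+1+2+1 = 9, and 9 slots are needed, so at most 9 can be filled.
Shifts {Tue-AM, Fri-AM} need 2 slots but only Leclerc are available for them, supplying at most 1 — so at least 1 slot must go unfilled.
An assignment achieving 8: Tue-AM→Leclerc, Tue-PM→Dana+Pham, Wed-AM→Mbeki, Wed-PM→Novak, Thu-AM→Dana, Thu-PM→Mbeki, Fri-PM→Dana.
Loads: Leclerc 1/1, Novak 1/1, Dana 3/3, Pham 1/1, Mbeki 2/2, Singh 0/1.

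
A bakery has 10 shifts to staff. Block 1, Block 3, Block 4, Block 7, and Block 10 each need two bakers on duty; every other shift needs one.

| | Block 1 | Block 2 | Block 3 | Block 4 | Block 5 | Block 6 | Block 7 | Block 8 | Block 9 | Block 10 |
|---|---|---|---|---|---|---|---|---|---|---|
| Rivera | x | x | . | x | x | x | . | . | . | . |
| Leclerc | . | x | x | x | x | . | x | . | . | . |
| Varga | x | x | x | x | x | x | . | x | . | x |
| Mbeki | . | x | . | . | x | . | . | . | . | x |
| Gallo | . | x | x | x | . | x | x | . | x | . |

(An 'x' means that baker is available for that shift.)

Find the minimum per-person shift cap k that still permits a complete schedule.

With 5 bakers and 15 worker-slots to fill, someone must work at least ⌈15/5⌉ = 3 shifts, so k ≥ 3.
k = 3 works: Block 1→Rivera+Varga, Block 2→Mbeki, Block 3→Leclerc+Gallo, Block 4→Rivera+Leclerc, Block 5→Mbeki, Block 6→Rivera, Block 7→Leclerc+Gallo, Block 8→Varga, Block 9→Gallo, Block 10→Varga+Mbeki.
Loads: Rivera 3, Leclerc 3, Varga 3, Mbeki 3, Gallo 3 — all ≤ 3.

3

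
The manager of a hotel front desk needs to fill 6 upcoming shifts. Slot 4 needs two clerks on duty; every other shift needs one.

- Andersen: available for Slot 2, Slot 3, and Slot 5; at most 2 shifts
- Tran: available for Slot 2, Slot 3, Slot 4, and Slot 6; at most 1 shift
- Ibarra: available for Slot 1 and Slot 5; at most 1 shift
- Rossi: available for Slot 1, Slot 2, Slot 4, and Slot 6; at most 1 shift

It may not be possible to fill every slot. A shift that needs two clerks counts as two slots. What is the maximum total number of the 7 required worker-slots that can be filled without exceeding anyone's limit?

5

Total capacity across all clerks is 2+1+1+1 = 5, and 7 slots are needed, so at most 5 can be filled.
An assignment achieving 5: Slot 1→Ibarra, Slot 3→Andersen, Slot 4→Tran+Rossi, Slot 5→Andersen.
Loads: Andersen 2/2, Tran 1/1, Ibarra 1/1, Rossi 1/1.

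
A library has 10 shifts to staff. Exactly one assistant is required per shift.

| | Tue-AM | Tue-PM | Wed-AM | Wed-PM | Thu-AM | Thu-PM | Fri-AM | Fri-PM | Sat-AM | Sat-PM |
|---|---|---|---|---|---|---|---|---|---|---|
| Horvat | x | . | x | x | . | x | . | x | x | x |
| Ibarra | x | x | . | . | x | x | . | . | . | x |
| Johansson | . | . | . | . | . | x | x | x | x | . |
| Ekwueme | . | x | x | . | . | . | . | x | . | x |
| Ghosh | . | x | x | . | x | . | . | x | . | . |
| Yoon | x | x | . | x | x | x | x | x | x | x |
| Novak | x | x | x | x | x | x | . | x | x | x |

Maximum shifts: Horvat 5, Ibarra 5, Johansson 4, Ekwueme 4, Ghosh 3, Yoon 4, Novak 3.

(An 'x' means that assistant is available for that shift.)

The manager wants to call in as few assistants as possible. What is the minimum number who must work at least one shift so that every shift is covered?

10 slots to fill and no one can take more than 5, so at least ⌈10/5⌉ = 2 assistants are needed.
No set of 2 assistants can cover every shift (each such set leaves at least one shift with no one available or exceeds a cap).
Horvat, Ibarra, and Johansson alone can cover everything: Tue-AM→Horvat, Tue-PM→Ibarra, Wed-AM→Horvat, Wed-PM→Horvat, Thu-AM→Ibarra, Thu-PM→Ibarra, Fri-AM→Johansson, Fri-PM→Horvat, Sat-AM→Horvat, Sat-PM→Ibarra.

3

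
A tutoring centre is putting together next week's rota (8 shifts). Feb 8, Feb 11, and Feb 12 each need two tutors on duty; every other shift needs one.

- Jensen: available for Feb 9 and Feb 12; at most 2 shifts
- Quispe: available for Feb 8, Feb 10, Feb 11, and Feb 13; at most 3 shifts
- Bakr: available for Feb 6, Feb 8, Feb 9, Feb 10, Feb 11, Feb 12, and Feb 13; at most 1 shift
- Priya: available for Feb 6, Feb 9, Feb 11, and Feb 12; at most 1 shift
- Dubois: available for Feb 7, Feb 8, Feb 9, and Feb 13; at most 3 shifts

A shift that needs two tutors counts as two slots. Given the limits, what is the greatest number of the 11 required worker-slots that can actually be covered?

Total capacity across all tutors is 2+3+1+1+3 = 10, and 11 slots are needed, so at most 10 can be filled.
An assignment achieving 10: Feb 6→Bakr, Feb 7→Dubois, Feb 8→Quispe+Dubois, Feb 9→Jensen, Feb 10→Quispe, Feb 11→Quispe+Priya, Feb 12→Jensen, Feb 13→Dubois.
Loads: Jensen 2/2, Quispe 3/3, Bakr 1/1, Priya 1/1, Dubois 3/3.

10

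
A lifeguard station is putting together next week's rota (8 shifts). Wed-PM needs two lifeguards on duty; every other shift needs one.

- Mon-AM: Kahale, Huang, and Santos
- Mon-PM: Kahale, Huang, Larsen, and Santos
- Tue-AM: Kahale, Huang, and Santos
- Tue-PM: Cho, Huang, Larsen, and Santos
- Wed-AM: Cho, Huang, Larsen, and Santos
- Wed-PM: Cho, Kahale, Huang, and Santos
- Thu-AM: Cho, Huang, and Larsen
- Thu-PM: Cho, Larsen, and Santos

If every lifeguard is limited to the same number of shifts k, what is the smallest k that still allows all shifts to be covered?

With 5 lifeguards and 9 worker-slots to fill, someone must work at least ⌈9/5⌉ = 2 shifts, so k ≥ 2.
k = 2 works: Mon-AM→Kahale, Mon-PM→Huang, Tue-AM→Kahale, Tue-PM→Larsen, Wed-AM→Larsen, Wed-PM→Huang+Santos, Thu-AM→Cho, Thu-PM→Cho.
Loads: Cho 2, Kahale 2, Huang 2, Larsen 2, Santos 1 — all ≤ 2.

2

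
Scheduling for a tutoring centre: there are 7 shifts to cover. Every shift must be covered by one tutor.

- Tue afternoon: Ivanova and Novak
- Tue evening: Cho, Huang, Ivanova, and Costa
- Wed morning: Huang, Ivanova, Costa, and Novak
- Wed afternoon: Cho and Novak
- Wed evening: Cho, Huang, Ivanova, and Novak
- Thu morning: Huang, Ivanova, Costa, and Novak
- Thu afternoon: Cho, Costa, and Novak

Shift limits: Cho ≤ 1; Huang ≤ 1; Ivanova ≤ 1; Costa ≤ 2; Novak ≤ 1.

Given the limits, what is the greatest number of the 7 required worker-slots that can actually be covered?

Total capacity across all tutors is 1+1+1+2+1 = 6, and 7 slots are needed, so at most 6 can be filled.
An assignment achieving 6: Tue afternoon→Ivanova, Tue evening→Huang, Wed morning→Costa, Wed afternoon→Cho, Wed evening→Novak, Thu afternoon→Costa.
Loads: Cho 1/1, Huang 1/1, Ivanova 1/1, Costa 2/2, Novak 1/1.

6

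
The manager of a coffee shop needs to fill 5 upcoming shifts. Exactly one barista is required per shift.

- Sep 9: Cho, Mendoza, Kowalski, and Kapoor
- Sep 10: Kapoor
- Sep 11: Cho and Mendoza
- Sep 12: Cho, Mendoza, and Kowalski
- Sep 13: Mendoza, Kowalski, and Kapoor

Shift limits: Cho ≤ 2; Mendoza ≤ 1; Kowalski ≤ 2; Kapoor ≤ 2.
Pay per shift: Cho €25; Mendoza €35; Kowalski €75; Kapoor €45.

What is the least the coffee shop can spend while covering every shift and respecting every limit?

Sep 10 can only be covered by Kapoor, so that assignment is forced.
Picking the cheapest available barista for each shift independently would cost €155, but that ignores the shift limits.
An optimal schedule: Sep 9→Kapoor, Sep 10→Kapoor, Sep 11→Cho, Sep 12→Cho, Sep 13→Mendoza.
Total: 45 + 45 + 25 + 25 + 35 = €175.

€175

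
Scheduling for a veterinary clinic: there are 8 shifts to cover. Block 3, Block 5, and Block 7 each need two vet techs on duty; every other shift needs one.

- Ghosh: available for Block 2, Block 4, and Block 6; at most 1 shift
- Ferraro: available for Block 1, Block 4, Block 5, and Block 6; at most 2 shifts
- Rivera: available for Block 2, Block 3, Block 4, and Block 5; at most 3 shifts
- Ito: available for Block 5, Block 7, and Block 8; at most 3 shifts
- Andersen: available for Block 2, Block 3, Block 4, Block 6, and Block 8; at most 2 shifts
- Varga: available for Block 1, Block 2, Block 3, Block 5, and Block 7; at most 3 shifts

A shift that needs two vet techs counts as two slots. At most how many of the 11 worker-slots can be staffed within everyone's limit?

Total capacity across all vet techs is 1+2+3+3+2+3 = 14, and 11 slots are needed, so at most 11 can be filled.
An assignment achieving 11: Block 1→Ferraro, Block 2→Rivera, Block 3→Rivera+Andersen, Block 4→Ferraro, Block 5→Rivera+Ito, Block 6→Ghosh, Block 7→Ito+Varga, Block 8→Ito.
Loads: Ghosh 1/1, Ferraro 2/2, Rivera 3/3, Ito 3/3, Andersen 1/2, Varga 1/3.

11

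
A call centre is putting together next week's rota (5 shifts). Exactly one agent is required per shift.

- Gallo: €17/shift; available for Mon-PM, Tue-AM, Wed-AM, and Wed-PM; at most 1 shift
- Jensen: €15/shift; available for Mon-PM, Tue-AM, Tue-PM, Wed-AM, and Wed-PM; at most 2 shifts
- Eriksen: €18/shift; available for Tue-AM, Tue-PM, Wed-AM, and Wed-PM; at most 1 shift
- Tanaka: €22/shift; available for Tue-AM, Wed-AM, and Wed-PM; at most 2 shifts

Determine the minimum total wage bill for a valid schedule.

Picking the cheapest available agent for each shift independently would cost €75, but that ignores the shift limits.
An optimal schedule: Mon-PM→Gallo, Tue-AM→Jensen, Tue-PM→Jensen, Wed-AM→Eriksen, Wed-PM→Tanaka.
Total: 17 + 15 + 15 + 18 + 22 = €87.

€87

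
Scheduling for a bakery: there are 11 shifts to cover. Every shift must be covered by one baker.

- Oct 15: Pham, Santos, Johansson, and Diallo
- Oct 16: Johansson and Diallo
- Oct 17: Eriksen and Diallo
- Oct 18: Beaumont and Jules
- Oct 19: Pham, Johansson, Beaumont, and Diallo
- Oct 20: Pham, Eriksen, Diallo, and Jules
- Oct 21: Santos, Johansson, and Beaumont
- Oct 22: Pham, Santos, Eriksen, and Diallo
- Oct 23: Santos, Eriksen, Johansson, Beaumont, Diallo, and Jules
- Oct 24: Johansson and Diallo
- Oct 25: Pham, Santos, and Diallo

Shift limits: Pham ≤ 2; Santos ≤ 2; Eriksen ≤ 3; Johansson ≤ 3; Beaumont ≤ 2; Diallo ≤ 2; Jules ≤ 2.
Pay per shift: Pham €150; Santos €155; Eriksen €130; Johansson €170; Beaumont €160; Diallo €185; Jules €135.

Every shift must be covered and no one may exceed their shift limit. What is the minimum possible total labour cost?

Picking the cheapest available baker for each shift independently would cost €1600, but that ignores the shift limits.
An optimal schedule: Oct 15→Santos, Oct 16→Johansson, Oct 17→Eriksen, Oct 18→Jules, Oct 19→Pham, Oct 20→Eriksen, Oct 21→Santos, Oct 22→Eriksen, Oct 23→Jules, Oct 24→Johansson, Oct 25→Pham.
Total: 155 + 170 + 130 + 135 + 150 + 130 + 155 + 130 + 135 + 170 + 150 = €1610.

€1610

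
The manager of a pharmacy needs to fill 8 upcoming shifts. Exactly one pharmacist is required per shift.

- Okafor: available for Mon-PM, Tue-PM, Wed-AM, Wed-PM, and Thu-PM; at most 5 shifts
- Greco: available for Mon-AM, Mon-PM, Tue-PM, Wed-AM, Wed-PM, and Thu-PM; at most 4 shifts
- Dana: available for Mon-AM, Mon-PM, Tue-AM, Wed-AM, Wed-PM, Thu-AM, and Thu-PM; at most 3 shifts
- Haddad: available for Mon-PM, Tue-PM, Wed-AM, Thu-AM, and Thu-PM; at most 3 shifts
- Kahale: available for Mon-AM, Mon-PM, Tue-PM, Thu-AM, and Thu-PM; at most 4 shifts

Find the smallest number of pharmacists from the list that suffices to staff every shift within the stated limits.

2

8 slots to fill and no one can take more than 5, so at least ⌈8/5⌉ = 2 pharmacists are needed.
Okafor and Dana alone can cover everything: Mon-AM→Dana, Mon-PM→Okafor, Tue-AM→Dana, Tue-PM→Okafor, Wed-AM→Okafor, Wed-PM→Okafor, Thu-AM→Dana, Thu-PM→Okafor.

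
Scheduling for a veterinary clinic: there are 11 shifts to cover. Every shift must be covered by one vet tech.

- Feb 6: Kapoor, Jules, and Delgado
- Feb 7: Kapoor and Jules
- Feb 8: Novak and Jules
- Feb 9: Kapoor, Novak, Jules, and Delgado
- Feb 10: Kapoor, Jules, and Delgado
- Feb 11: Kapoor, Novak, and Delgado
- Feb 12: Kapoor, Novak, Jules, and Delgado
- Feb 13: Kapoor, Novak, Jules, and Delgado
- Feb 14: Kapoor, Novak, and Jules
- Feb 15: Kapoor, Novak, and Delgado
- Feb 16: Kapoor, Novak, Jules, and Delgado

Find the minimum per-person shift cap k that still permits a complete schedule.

3

With 4 vet techs and 11 worker-slots to fill, someone must work at least ⌈11/4⌉ = 3 shifts, so k ≥ 3.
k = 3 works: Feb 6→Kapoor, Feb 7→Kapoor, Feb 8→Novak, Feb 9→Jules, Feb 10→Kapoor, Feb 11→Novak, Feb 12→Jules, Feb 13→Jules, Feb 14→Novak, Feb 15→Delgado, Feb 16→Delgado.
Loads: Kapoor 3, Novak 3, Jules 3, Delgado 2 — all ≤ 3.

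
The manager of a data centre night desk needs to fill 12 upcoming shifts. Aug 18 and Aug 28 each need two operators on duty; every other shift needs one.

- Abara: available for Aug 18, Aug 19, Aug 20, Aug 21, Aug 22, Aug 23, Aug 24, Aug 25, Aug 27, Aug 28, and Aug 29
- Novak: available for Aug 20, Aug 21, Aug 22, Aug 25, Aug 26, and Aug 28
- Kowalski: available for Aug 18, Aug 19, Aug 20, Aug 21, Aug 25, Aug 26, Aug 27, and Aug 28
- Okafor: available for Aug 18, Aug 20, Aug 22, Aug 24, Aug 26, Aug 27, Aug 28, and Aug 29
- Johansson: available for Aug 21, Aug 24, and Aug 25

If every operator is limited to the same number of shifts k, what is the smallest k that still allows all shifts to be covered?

3

With 5 operators and 14 worker-slots to fill, someone must work at least ⌈14/5⌉ = 3 shifts, so k ≥ 3.
k = 3 works: Aug 18→Kowalski+Okafor, Aug 19→Abara, Aug 20→Novak, Aug 21→Johansson, Aug 22→Novak, Aug 23→Abara, Aug 24→Okafor, Aug 25→Johansson, Aug 26→Novak, Aug 27→Kowalski, Aug 28→Kowalski+Okafor, Aug 29→Abara.
Loads: Abara 3, Novak 3, Kowalski 3, Okafor 3, Johansson 2 — all ≤ 3.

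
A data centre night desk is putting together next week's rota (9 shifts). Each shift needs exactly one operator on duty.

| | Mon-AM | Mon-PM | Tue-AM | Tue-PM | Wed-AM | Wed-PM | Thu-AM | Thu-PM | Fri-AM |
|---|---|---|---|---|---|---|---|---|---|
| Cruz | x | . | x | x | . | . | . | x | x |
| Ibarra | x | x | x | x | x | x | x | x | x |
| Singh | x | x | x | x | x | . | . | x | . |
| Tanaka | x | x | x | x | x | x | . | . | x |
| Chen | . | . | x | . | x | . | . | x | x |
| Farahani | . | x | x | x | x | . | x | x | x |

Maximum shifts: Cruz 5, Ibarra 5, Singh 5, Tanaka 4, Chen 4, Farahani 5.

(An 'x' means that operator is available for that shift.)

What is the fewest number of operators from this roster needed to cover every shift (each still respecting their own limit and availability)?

2

9 slots to fill and no one can take more than 5, so at least ⌈9/5⌉ = 2 operators are needed.
Cruz and Ibarra alone can cover everything: Mon-AM→Cruz, Mon-PM→Ibarra, Tue-AM→Cruz, Tue-PM→Cruz, Wed-AM→Ibarra, Wed-PM→Ibarra, Thu-AM→Ibarra, Thu-PM→Cruz, Fri-AM→Cruz.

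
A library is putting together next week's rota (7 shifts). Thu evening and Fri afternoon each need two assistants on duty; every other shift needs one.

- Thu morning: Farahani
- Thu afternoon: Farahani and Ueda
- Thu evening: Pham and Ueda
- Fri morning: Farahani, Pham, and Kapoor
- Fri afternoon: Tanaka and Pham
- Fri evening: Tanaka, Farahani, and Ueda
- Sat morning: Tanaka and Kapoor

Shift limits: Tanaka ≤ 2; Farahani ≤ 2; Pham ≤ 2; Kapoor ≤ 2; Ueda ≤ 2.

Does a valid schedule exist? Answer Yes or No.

Yes

Thu morning can only be covered by Farahani, so that assignment is forced.
Thu evening can only be covered by Pham and Ueda, so that assignment is forced.
Fri afternoon can only be covered by Tanaka and Pham, so that assignment is forced.
One valid schedule: Thu morning→Farahani, Thu afternoon→Farahani, Thu evening→Pham+Ueda, Fri morning→Kapoor, Fri afternoon→Tanaka+Pham, Fri evening→Ueda, Sat morning→Tanaka.
Loads: Tanaka 2/2, Farahani 2/2, Pham 2/2, Kapoor 1/2, Ueda 2/2 — all within limits.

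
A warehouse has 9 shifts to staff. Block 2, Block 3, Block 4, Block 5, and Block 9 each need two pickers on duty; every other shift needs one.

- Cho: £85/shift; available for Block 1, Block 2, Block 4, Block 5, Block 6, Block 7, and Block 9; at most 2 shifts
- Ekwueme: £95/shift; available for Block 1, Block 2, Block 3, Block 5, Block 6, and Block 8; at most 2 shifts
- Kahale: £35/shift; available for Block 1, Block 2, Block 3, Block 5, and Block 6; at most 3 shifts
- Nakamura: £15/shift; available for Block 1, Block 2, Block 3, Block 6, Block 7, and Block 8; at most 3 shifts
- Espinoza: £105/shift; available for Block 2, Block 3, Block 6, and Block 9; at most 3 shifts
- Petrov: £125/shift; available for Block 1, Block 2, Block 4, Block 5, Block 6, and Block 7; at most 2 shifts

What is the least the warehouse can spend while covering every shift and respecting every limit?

£950

Block 4 can only be covered by Cho and Petrov, so that assignment is forced.
Block 9 can only be covered by Cho and Espinoza, so that assignment is forced.
Picking the cheapest available picker for each shift independently would cost £680, but that ignores the shift limits.
An optimal schedule: Block 1→Nakamura, Block 2→Kahale+Espinoza, Block 3→Kahale+Ekwueme, Block 4→Cho+Petrov, Block 5→Kahale+Ekwueme, Block 6→Espinoza, Block 7→Nakamura, Block 8→Nakamura, Block 9→Cho+Espinoza.
Total: 15 + 35 + 105 + 35 + 95 + 85 + 125 + 35 + 95 + 105 + 15 + 15 + 85 + 105 = £950.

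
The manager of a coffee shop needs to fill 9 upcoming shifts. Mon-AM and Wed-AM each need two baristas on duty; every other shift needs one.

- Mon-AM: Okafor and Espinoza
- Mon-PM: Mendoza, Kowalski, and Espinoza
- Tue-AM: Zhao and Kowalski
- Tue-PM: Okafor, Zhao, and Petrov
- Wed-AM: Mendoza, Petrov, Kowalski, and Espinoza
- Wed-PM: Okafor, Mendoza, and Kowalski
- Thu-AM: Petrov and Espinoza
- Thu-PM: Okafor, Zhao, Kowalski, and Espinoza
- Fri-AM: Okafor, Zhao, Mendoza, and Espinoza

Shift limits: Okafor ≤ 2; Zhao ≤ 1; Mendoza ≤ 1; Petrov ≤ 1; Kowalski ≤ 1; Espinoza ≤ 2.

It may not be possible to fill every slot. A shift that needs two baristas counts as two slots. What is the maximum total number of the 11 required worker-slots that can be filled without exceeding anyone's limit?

8

Total capacity across all baristas is 2+1+1+1+1+2 = 8, and 11 slots are needed, so at most 8 can be filled.
An assignment achieving 8: Mon-AM→Okafor+Espinoza, Mon-PM→Mendoza, Tue-AM→Zhao, Tue-PM→Okafor, Wed-AM→Espinoza, Wed-PM→Kowalski, Thu-AM→Petrov.
Loads: Okafor 2/2, Zhao 1/1, Mendoza 1/1, Petrov 1/1, Kowalski 1/1, Espinoza 2/2.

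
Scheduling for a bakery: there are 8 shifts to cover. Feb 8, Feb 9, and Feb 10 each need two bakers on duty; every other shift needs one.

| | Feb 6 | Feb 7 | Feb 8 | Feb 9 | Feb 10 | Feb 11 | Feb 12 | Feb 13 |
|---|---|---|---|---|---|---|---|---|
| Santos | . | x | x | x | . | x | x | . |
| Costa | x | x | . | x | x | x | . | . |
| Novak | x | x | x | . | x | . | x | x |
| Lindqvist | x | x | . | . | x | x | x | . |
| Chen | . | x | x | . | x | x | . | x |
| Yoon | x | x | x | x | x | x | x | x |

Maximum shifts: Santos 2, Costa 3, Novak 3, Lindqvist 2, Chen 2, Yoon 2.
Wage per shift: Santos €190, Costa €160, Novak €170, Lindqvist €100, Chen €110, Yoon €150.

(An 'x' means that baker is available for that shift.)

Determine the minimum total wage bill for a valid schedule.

€1540

Picking the cheapest available baker for each shift independently would cost €1290, but that ignores the shift limits.
An optimal schedule: Feb 6→Lindqvist, Feb 7→Costa, Feb 8→Yoon+Novak, Feb 9→Yoon+Costa, Feb 10→Costa+Novak, Feb 11→Chen, Feb 12→Lindqvist, Feb 13→Chen.
Total: 100 + 160 + 150 + 170 + 150 + 160 + 160 + 170 + 110 + 100 + 110 = €1540.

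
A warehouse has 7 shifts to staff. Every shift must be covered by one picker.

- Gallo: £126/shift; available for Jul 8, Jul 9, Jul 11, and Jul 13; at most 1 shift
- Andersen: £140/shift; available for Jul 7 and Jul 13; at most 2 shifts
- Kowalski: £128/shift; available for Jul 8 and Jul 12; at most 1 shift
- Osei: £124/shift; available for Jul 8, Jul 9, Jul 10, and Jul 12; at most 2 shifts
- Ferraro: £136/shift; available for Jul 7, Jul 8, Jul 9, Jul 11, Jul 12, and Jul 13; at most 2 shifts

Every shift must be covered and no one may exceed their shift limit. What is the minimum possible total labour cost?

£914

Jul 10 can only be covered by Osei, so that assignment is forced.
Picking the cheapest available picker for each shift independently would cost £884, but that ignores the shift limits.
An optimal schedule: Jul 7→Ferraro, Jul 8→Ferraro, Jul 9→Osei, Jul 10→Osei, Jul 11→Gallo, Jul 12→Kowalski, Jul 13→Andersen.
Total: 136 + 136 + 124 + 124 + 126 + 128 + 140 = £914.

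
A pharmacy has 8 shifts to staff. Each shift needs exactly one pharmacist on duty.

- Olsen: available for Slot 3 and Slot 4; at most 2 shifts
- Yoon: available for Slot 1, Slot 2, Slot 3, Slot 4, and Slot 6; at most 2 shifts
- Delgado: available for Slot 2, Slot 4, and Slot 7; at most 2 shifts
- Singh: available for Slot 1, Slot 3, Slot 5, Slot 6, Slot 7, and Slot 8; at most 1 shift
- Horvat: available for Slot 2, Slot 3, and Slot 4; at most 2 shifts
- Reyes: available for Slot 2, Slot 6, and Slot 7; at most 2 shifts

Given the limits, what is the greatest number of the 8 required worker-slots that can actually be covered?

7

Total capacity across all pharmacists is 2+2+2+1+2+2 = 11, and 8 slots are needed, so at most 8 can be filled.
Shifts {Slot 5, Slot 8} need 2 slots but only Singh are available for them, supplying at most 1 — so at least 1 slot must go unfilled.
An assignment achieving 7: Slot 1→Yoon, Slot 2→Delgado, Slot 3→Olsen, Slot 4→Olsen, Slot 5→Singh, Slot 6→Yoon, Slot 7→Delgado.
Loads: Olsen 2/2, Yoon 2/2, Delgado 2/2, Singh 1/1, Horvat 0/2, Reyes 0/2.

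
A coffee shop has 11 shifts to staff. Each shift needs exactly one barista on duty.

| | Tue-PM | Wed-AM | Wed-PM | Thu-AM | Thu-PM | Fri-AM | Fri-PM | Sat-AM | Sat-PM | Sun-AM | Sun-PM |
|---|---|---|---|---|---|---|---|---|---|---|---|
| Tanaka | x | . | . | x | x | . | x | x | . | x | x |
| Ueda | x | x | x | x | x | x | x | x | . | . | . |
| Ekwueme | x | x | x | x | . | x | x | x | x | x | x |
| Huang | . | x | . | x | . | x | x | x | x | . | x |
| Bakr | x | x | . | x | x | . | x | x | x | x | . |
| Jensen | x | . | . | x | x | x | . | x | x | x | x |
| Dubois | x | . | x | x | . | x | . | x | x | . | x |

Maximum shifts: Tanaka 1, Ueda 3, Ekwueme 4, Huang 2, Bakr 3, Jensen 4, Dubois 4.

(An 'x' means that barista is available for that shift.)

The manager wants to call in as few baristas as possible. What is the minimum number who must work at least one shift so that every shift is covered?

11 slots to fill and no one can take more than 4, so at least ⌈11/4⌉ = 3 baristas are needed.
Ueda, Ekwueme, and Jensen alone can cover everything: Tue-PM→Jensen, Wed-AM→Ueda, Wed-PM→Ueda, Thu-AM→Jensen, Thu-PM→Ueda, Fri-AM→Jensen, Fri-PM→Ekwueme, Sat-AM→Jensen, Sat-PM→Ekwueme, Sun-AM→Ekwueme, Sun-PM→Ekwueme.

3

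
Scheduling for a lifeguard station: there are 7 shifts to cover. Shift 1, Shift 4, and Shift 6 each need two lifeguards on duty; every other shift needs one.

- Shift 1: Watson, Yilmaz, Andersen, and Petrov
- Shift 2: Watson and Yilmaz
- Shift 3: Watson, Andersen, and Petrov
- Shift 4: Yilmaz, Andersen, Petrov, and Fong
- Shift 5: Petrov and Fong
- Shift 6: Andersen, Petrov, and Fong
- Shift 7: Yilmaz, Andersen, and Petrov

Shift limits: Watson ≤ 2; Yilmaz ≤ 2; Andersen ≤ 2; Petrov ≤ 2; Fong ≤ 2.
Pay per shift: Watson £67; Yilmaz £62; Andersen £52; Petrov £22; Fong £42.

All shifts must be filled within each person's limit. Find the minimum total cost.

Picking the cheapest available lifeguard for each shift independently would cost £330, but that ignores the shift limits.
An optimal schedule: Shift 1→Yilmaz+Andersen, Shift 2→Watson, Shift 3→Watson, Shift 4→Petrov+Fong, Shift 5→Petrov, Shift 6→Andersen+Fong, Shift 7→Yilmaz.
Total: 62 + 52 + 67 + 67 + 22 + 42 + 22 + 52 + 42 + 62 = £490.

£490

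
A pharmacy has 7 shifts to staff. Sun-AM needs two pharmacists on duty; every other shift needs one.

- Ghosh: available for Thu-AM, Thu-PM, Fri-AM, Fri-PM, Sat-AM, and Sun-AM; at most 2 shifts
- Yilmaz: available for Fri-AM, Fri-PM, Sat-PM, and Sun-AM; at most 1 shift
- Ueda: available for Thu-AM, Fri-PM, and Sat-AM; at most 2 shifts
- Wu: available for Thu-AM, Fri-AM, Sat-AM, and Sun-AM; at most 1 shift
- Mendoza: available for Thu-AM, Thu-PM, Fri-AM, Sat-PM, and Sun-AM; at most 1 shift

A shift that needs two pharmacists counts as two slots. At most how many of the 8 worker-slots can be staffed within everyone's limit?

Total capacity across all pharmacists is 2+1+2+1+1 = 7, and 8 slots are needed, so at most 7 can be filled.
An assignment achieving 7: Thu-AM→Ueda, Thu-PM→Ghosh, Fri-AM→Wu, Fri-PM→Ghosh, Sat-AM→Ueda, Sat-PM→Yilmaz, Sun-AM→Mendoza.
Loads: Ghosh 2/2, Yilmaz 1/1, Ueda 2/2, Wu 1/1, Mendoza 1/1.

7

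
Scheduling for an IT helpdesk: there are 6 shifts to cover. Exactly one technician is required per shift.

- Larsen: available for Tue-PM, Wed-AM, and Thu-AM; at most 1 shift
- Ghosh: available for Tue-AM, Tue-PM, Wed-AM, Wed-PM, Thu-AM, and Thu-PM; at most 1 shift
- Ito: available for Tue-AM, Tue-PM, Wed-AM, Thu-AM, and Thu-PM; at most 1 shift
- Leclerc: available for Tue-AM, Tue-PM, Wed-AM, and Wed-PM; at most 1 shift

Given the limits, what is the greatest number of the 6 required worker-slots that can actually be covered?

4

Total capacity across all technicians is 1+1+1+1 = 4, and 6 slots are needed, so at most 4 can be filled.
An assignment achieving 4: Tue-AM→Leclerc, Wed-PM→Ghosh, Thu-AM→Larsen, Thu-PM→Ito.
Loads: Larsen 1/1, Ghosh 1/1, Ito 1/1, Leclerc 1/1.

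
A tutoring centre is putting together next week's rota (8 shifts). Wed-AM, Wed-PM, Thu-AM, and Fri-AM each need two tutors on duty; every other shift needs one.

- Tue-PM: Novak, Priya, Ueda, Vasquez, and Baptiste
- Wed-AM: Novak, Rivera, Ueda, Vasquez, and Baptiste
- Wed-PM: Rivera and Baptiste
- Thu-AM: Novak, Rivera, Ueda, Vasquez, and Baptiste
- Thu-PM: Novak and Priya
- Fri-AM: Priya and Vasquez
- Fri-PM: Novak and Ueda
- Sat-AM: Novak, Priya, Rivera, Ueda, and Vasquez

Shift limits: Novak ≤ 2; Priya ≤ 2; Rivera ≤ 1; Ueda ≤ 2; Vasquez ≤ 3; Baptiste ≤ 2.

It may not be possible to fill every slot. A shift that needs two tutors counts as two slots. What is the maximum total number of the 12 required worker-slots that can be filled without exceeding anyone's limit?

Total capacity across all tutors is 2+2+1+2+3+2 = 12, and 12 slots are needed, so at most 12 can be filled.
An assignment achieving 12: Tue-PM→Priya, Wed-AM→Ueda+Vasquez, Wed-PM→Rivera+Baptiste, Thu-AM→Ueda+Baptiste, Thu-PM→Novak, Fri-AM→Priya+Vasquez, Fri-PM→Novak, Sat-AM→Vasquez.
Loads: Novak 2/2, Priya 2/2, Rivera 1/1, Ueda 2/2, Vasquez 3/3, Baptiste 2/2.

12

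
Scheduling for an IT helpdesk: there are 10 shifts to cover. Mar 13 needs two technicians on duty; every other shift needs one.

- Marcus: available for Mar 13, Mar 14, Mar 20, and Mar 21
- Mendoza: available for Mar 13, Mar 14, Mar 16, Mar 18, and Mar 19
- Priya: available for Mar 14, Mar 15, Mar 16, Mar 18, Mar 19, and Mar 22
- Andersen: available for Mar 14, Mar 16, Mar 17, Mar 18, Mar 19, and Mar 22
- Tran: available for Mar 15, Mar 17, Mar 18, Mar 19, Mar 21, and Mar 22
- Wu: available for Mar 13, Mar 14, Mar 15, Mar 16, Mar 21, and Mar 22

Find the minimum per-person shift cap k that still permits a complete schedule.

2

With 6 technicians and 11 worker-slots to fill, someone must work at least ⌈11/6⌉ = 2 shifts, so k ≥ 2.
k = 2 works: Mar 13→Marcus+Mendoza, Mar 14→Wu, Mar 15→Priya, Mar 16→Mendoza, Mar 17→Andersen, Mar 18→Priya, Mar 19→Andersen, Mar 20→Marcus, Mar 21→Tran, Mar 22→Tran.
Loads: Marcus 2, Mendoza 2, Priya 2, Andersen 2, Tran 2, Wu 1 — all ≤ 2.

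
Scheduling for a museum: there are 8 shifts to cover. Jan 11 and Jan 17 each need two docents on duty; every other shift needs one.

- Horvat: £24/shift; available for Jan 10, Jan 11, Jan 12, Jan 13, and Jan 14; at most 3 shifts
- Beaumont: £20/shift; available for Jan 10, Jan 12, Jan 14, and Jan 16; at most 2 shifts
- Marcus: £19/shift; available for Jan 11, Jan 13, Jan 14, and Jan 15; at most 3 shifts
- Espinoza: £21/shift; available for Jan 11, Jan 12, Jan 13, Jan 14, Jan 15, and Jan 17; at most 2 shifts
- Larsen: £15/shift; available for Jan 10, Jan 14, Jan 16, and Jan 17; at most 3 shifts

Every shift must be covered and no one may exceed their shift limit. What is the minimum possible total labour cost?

£184

Jan 17 can only be covered by Espinoza and Larsen, so that assignment is forced.
Picking the cheapest available docent for each shift independently would cost £179, but that ignores the shift limits.
An optimal schedule: Jan 10→Larsen, Jan 11→Marcus+Espinoza, Jan 12→Beaumont, Jan 13→Marcus, Jan 14→Beaumont, Jan 15→Marcus, Jan 16→Larsen, Jan 17→Larsen+Espinoza.
Total: 15 + 19 + 21 + 20 + 19 + 20 + 19 + 15 + 15 + 21 = £184.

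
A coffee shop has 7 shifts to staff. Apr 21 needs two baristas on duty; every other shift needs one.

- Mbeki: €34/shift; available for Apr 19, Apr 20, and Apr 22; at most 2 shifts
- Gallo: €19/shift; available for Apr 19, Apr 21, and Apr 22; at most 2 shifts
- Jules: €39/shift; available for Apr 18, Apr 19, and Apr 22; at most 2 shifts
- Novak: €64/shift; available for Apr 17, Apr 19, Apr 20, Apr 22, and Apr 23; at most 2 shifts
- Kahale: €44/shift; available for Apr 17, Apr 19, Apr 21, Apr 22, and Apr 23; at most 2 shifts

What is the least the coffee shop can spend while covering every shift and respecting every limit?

€297

Apr 18 can only be covered by Jules, so that assignment is forced.
Apr 21 can only be covered by Gallo and Kahale, so that assignment is forced.
Picking the cheapest available barista for each shift independently would cost €262, but that ignores the shift limits.
An optimal schedule: Apr 17→Kahale, Apr 18→Jules, Apr 19→Gallo, Apr 20→Mbeki, Apr 21→Gallo+Kahale, Apr 22→Mbeki, Apr 23→Novak.
Total: 44 + 39 + 19 + 34 + 19 + 44 + 34 + 64 = €297.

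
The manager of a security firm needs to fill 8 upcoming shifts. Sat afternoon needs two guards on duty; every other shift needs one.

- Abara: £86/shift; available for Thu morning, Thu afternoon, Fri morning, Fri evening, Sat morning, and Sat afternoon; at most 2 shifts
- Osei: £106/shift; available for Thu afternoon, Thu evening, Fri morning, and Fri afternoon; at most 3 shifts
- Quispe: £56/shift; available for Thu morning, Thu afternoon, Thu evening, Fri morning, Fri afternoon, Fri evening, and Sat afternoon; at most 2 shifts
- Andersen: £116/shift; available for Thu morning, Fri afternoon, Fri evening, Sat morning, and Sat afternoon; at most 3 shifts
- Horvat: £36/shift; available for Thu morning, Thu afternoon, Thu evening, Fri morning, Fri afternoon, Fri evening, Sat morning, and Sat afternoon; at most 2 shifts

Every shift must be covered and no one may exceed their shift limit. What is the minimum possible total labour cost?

Picking the cheapest available guard for each shift independently would cost £344, but that ignores the shift limits.
An optimal schedule: Thu morning→Quispe, Thu afternoon→Osei, Thu evening→Horvat, Fri morning→Osei, Fri afternoon→Osei, Fri evening→Abara, Sat morning→Horvat, Sat afternoon→Quispe+Abara.
Total: 56 + 106 + 36 + 106 + 106 + 86 + 36 + 56 + 86 = £674.

£674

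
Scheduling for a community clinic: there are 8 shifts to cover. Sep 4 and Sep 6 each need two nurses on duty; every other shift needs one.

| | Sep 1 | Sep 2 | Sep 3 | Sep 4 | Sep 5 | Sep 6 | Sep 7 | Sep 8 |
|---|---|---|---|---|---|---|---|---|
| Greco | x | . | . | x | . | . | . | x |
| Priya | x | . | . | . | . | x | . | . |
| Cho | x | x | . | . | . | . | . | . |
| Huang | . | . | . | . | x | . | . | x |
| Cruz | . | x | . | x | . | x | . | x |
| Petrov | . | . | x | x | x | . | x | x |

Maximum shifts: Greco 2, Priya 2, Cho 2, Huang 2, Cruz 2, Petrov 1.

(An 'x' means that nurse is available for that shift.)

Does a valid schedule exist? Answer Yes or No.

Total capacity is 11 and 10 slots are needed, so capacity alone doesn't rule it out.
Shifts {Sep 3, Sep 7} need 2 worker-slots in total, but the nurses available for any of those shifts (Petrov) can supply at most 1 among them. So no valid schedule exists.

No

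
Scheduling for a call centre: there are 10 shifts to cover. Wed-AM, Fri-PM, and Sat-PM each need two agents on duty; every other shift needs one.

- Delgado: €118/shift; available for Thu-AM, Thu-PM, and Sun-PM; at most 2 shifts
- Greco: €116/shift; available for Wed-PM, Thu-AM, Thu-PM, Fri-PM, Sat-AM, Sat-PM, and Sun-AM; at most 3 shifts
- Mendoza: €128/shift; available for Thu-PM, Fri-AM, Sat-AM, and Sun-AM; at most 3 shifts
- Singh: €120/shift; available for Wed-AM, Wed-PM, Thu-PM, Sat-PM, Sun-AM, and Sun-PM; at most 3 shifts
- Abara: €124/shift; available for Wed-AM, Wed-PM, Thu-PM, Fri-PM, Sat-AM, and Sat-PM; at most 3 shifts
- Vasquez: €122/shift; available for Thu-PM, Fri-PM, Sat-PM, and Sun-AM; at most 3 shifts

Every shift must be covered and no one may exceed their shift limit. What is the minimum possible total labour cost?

Wed-AM can only be covered by Singh and Abara, so that assignment is forced.
Fri-AM can only be covered by Mendoza, so that assignment is forced.
Picking the cheapest available agent for each shift independently would cost €1544, but that ignores the shift limits.
An optimal schedule: Wed-AM→Singh+Abara, Wed-PM→Singh, Thu-AM→Greco, Thu-PM→Delgado, Fri-AM→Mendoza, Fri-PM→Greco+Vasquez, Sat-AM→Greco, Sat-PM→Singh+Vasquez, Sun-AM→Vasquez, Sun-PM→Delgado.
Total: 120 + 124 + 120 + 116 + 118 + 128 + 116 + 122 + 116 + 120 + 122 + 122 + 118 = €1562.

€1562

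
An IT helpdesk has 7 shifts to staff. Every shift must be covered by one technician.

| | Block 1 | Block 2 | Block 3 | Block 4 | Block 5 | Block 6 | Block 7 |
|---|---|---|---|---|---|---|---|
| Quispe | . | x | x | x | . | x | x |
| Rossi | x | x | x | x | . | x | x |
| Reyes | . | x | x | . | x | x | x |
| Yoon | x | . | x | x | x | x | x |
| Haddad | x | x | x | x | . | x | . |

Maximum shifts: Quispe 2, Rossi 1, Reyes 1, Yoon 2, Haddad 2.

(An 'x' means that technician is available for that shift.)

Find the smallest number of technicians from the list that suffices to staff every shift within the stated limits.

7 slots to fill and no one can take more than 2, so at least ⌈7/2⌉ = 4 technicians are needed.
Quispe, Rossi, Yoon, and Haddad alone can cover everything: Block 1→Rossi, Block 2→Quispe, Block 3→Yoon, Block 4→Haddad, Block 5→Yoon, Block 6→Haddad, Block 7→Quispe.

4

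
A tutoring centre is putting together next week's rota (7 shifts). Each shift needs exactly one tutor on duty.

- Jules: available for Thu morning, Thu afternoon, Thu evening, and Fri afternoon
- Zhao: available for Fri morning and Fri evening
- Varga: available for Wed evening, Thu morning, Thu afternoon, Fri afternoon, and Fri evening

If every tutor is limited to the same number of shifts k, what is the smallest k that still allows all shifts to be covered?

3

With 3 tutors and 7 worker-slots to fill, someone must work at least ⌈7/3⌉ = 3 shifts, so k ≥ 3.
k = 3 works: Wed evening→Varga, Thu morning→Jules, Thu afternoon→Jules, Thu evening→Jules, Fri morning→Zhao, Fri afternoon→Varga, Fri evening→Zhao.
Loads: Jules 3, Zhao 2, Varga 2 — all ≤ 3.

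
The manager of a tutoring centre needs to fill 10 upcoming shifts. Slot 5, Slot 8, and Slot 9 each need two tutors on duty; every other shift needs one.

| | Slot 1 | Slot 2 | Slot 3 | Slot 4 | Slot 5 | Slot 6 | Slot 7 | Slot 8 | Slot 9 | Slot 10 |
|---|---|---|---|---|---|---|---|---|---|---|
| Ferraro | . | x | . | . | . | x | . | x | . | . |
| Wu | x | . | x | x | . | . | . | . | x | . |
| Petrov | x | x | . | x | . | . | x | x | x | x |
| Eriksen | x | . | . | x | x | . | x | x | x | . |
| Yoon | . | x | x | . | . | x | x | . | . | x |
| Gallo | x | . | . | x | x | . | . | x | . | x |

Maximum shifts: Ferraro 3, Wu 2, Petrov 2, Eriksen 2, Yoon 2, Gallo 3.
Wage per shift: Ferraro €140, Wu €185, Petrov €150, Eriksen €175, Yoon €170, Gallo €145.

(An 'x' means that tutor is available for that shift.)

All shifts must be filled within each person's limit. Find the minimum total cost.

€2030

Slot 5 can only be covered by Eriksen and Gallo, so that assignment is forced.
Picking the cheapest available tutor for each shift independently would cost €1965, but that ignores the shift limits.
An optimal schedule: Slot 1→Gallo, Slot 2→Ferraro, Slot 3→Yoon, Slot 4→Wu, Slot 5→Gallo+Eriksen, Slot 6→Ferraro, Slot 7→Petrov, Slot 8→Ferraro+Gallo, Slot 9→Petrov+Eriksen, Slot 10→Yoon.
Total: 145 + 140 + 170 + 185 + 145 + 175 + 140 + 150 + 140 + 145 + 150 + 175 + 170 = €2030.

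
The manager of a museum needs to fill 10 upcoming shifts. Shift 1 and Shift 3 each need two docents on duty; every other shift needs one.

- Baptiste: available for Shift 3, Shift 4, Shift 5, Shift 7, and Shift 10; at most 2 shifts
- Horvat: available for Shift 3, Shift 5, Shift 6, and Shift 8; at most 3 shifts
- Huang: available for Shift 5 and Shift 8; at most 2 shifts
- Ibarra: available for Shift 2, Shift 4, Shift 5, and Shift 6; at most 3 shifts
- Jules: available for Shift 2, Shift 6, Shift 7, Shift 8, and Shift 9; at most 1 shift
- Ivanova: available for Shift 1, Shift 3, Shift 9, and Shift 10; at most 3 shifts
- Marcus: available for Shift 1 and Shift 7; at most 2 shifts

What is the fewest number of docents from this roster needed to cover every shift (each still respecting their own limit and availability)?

5

12 slots to fill and no one can take more than 3, so at least ⌈12/3⌉ = 4 docents are needed.
Any 4 docents together have capacity at most 3+3+3+2 = 11 < 12 slots, so 4 can never suffice.
Baptiste, Horvat, Ibarra, Ivanova, and Marcus alone can cover everything: Shift 1→Ivanova+Marcus, Shift 2→Ibarra, Shift 3→Horvat+Ivanova, Shift 4→Baptiste, Shift 5→Ibarra, Shift 6→Horvat, Shift 7→Marcus, Shift 8→Horvat, Shift 9→Ivanova, Shift 10→Baptiste.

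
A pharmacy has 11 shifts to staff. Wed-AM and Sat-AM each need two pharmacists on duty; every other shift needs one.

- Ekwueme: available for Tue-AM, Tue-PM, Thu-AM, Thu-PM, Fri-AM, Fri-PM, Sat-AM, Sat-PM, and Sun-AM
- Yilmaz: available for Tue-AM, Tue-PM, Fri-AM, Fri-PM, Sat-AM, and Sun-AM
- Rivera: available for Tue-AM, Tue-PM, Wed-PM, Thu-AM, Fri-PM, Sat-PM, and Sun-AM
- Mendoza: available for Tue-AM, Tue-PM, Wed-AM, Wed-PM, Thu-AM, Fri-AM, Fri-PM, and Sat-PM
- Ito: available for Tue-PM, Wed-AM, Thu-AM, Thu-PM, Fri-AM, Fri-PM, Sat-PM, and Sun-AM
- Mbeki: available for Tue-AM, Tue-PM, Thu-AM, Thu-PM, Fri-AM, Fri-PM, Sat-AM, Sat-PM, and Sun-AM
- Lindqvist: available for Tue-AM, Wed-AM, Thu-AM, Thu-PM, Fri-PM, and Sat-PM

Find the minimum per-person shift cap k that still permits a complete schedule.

With 7 pharmacists and 13 worker-slots to fill, someone must work at least ⌈13/7⌉ = 2 shifts, so k ≥ 2.
k = 2 works: Tue-AM→Mendoza, Tue-PM→Ito, Wed-AM→Mendoza+Ito, Wed-PM→Rivera, Thu-AM→Mbeki, Thu-PM→Ekwueme, Fri-AM→Yilmaz, Fri-PM→Lindqvist, Sat-AM→Ekwueme+Yilmaz, Sat-PM→Mbeki, Sun-AM→Rivera.
Loads: Ekwueme 2, Yilmaz 2, Rivera 2, Mendoza 2, Ito 2, Mbeki 2, Lindqvist 1 — all ≤ 2.

2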